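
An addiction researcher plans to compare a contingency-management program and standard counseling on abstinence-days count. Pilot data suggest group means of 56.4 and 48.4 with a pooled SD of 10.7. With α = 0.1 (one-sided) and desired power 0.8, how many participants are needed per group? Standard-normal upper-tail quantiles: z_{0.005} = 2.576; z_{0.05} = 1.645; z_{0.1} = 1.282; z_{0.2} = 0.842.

n = 17 per group

Cohen's d = |M₁ − M₂| / SD_pooled = |56.4 − 48.4| / 10.7 = 8.0 / 10.7 = 0.748.
For two independent groups with equal n: n = 2·((z_{α} + z_β) / d)².
z_{α} + z_β = 1.282 + 0.842 = 2.124.
n = 2 × (2.124 / 0.748)² = 2 × 2.840² = 2 × 8.06 = 16.1.
Round up to the next whole participant.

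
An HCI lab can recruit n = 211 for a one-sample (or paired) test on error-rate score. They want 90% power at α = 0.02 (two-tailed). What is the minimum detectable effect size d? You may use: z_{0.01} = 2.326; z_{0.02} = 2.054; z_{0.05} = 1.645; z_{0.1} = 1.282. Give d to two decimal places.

For a single sample (or paired design) of n = 211: d_min = (z_{α/2} + z_β)/√n.
z-sum = 2.326 + 1.282 = 3.608.
d_min = 3.608 / √211 = 3.608 / 14.526 = 0.248.

d_min ≈ 0.25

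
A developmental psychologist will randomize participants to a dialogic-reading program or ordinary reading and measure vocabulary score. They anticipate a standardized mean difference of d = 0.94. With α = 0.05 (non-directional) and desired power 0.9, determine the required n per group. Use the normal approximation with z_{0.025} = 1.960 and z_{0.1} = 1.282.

For two independent groups with equal n: n = 2·((z_{α/2} + z_β) / d)².
z_{α/2} + z_β = 1.960 + 1.282 = 3.242.
n = 2 × (3.242 / 0.94)² = 2 × 3.449² = 2 × 11.90 = 23.8.
Round up to the next whole participant.

n = 24 per group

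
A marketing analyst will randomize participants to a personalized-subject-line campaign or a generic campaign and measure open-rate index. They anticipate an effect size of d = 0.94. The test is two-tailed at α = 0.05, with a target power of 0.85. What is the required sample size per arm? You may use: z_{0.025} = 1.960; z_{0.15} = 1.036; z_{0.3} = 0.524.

For two independent groups with equal n: n = 2·((z_{α/2} + z_β) / d)².
z_{α/2} + z_β = 1.960 + 1.036 = 2.996.
n = 2 × (2.996 / 0.94)² = 2 × 3.187² = 2 × 10.16 = 20.3.
Round up to the next whole participant.

n = 21 per group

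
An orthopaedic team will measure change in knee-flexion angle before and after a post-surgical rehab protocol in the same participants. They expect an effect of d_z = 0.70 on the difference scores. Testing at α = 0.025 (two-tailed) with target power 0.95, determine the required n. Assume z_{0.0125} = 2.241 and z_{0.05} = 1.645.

For a paired (one-sample on differences) test: n = ((z_{α/2} + z_β) / d)².
z_{α/2} + z_β = 2.241 + 1.645 = 3.886.
n = (3.886 / 0.70)² = 5.551² = 30.82.
Round up.

n = 31 pairs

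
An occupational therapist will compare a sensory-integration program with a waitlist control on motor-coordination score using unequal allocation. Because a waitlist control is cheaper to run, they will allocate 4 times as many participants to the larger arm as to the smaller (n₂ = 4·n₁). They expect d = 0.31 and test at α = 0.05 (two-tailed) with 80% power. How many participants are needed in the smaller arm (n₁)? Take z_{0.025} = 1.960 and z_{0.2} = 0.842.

With allocation ratio k = n₂/n₁ = 4, Var(x̄₁−x̄₂) = σ²(1/n₁ + 1/(k·n₁)) = σ²·(k+1)/(k·n₁).
So n₁ = (1 + 1/k)·((z_{α/2} + z_β)/d)² = 1.250 × (2.802/0.31)².
n₁ = 1.250 × 81.70 = 102.1.
Round up: n₁ = 103, giving n₂ = 4 × 103 = 412.

n₁ = 103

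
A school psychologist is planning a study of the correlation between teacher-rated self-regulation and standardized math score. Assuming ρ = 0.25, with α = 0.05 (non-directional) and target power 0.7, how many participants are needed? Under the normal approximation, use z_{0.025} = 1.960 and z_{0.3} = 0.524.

n = 98

Fisher's z: C = ½·ln((1+r)/(1−r)) = ½·ln(1.6667) = 0.2554.
n = ((z_{α/2} + z_β)/C)² + 3.
(1.960 + 0.524) / 0.2554 = 2.484 / 0.2554 = 9.726.
n = 9.726² + 3 = 94.59 + 3 = 97.6.
Round up.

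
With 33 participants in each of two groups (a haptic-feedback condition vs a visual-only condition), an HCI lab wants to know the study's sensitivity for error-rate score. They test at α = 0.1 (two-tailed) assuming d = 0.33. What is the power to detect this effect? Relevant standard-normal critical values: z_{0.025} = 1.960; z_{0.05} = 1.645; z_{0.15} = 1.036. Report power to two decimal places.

For two equal groups, power = Φ(d·√(n/2) − z_{α/2}).
d·√(n/2) = 0.33 × √(33/2) = 0.33 × 4.062 = 1.340.
z_β = 1.340 − 1.645 = -0.305.
Power = Φ(-0.305) = 0.380.

power ≈ 0.38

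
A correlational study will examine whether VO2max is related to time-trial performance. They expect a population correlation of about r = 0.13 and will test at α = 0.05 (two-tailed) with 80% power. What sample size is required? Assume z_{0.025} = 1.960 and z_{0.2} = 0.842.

Fisher's z: C = ½·ln((1+r)/(1−r)) = ½·ln(1.2989) = 0.1307.
n = ((z_{α/2} + z_β)/C)² + 3.
(1.960 + 0.842) / 0.1307 = 2.802 / 0.1307 = 21.438.
n = 21.438² + 3 = 459.61 + 3 = 462.6.
Round up.

n = 463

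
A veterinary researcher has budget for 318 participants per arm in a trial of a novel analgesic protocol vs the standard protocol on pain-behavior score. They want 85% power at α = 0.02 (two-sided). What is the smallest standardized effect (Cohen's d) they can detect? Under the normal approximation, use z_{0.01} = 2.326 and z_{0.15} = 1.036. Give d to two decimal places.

For two independent groups of n = 318 each: d_min = (z_{α/2} + z_β)·√(2/n).
z-sum = 2.326 + 1.036 = 3.362.
d_min = 3.362 × √(2/318) = 3.362 × 0.0793 = 0.267.

d_min ≈ 0.27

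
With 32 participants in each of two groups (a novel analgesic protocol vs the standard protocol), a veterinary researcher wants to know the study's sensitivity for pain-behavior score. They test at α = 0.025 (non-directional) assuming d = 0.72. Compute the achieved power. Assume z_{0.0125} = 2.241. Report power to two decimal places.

power ≈ 0.74

For two equal groups, power = Φ(d·√(n/2) − z_{α/2}).
d·√(n/2) = 0.72 × √(32/2) = 0.72 × 4.000 = 2.880.
z_β = 2.880 − 2.241 = 0.639.
Power = Φ(0.639) = 0.739.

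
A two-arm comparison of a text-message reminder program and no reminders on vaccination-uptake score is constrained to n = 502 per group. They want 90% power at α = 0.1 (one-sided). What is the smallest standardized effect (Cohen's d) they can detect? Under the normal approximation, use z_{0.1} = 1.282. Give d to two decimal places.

For two independent groups of n = 502 each: d_min = (z_{α} + z_β)·√(2/n).
z-sum = 1.282 + 1.282 = 2.564.
d_min = 2.564 × √(2/502) = 2.564 × 0.0631 = 0.162.

d_min ≈ 0.16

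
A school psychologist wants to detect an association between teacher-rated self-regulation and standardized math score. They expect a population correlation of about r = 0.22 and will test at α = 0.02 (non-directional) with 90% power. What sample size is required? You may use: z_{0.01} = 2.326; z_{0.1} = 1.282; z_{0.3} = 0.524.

Fisher's z: C = ½·ln((1+r)/(1−r)) = ½·ln(1.5641) = 0.2237.
n = ((z_{α/2} + z_β)/C)² + 3.
(2.326 + 1.282) / 0.2237 = 3.608 / 0.2237 = 16.129.
n = 16.129² + 3 = 260.14 + 3 = 263.1.
Round up.

n = 264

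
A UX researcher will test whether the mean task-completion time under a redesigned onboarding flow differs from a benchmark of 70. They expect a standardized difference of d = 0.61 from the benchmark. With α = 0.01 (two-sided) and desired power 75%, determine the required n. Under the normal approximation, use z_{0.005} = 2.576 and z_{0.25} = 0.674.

n = 29

For a one-sample test: n = ((z_{α/2} + z_β) / d)².
z_{α/2} + z_β = 2.576 + 0.674 = 3.250.
n = (3.250 / 0.61)² = 5.328² = 28.39.
Round up.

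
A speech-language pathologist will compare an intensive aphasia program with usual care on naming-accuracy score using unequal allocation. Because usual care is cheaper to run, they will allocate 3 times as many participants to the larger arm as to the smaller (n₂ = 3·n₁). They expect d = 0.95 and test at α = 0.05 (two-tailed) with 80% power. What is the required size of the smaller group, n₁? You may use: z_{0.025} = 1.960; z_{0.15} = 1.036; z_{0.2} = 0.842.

n₁ = 12

With allocation ratio k = n₂/n₁ = 3, Var(x̄₁−x̄₂) = σ²(1/n₁ + 1/(k·n₁)) = σ²·(k+1)/(k·n₁).
So n₁ = (1 + 1/k)·((z_{α/2} + z_β)/d)² = 1.333 × (2.802/0.95)².
n₁ = 1.333 × 8.70 = 11.6.
Round up: n₁ = 12, giving n₂ = 3 × 12 = 36.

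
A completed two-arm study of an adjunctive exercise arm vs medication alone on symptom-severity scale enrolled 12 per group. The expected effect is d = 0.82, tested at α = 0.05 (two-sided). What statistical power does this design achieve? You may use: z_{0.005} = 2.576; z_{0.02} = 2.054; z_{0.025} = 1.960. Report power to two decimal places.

For two equal groups, power = Φ(d·√(n/2) − z_{α/2}).
d·√(n/2) = 0.82 × √(12/2) = 0.82 × 2.449 = 2.009.
z_β = 2.009 − 1.960 = 0.049.
Power = Φ(0.049) = 0.519.

power ≈ 0.52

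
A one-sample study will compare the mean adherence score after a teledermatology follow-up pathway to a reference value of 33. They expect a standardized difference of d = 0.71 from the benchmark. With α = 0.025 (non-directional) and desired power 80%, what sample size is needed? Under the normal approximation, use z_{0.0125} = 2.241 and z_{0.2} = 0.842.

For a one-sample test: n = ((z_{α/2} + z_β) / d)².
z_{α/2} + z_β = 2.241 + 0.842 = 3.083.
n = (3.083 / 0.71)² = 4.342² = 18.86.
Round up.

n = 19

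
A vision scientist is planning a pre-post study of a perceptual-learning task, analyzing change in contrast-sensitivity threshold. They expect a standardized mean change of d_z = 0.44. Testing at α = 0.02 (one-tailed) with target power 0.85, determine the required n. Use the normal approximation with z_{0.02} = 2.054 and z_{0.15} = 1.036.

For a paired (one-sample on differences) test: n = ((z_{α} + z_β) / d)².
z_{α} + z_β = 2.054 + 1.036 = 3.090.
n = (3.090 / 0.44)² = 7.023² = 49.32.
Round up.

n = 50 pairs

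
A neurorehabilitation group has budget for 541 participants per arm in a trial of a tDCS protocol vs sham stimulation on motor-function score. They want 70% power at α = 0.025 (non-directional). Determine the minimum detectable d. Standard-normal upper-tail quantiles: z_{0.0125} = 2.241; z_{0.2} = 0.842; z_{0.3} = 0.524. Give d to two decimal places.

For two independent groups of n = 541 each: d_min = (z_{α/2} + z_β)·√(2/n).
z-sum = 2.241 + 0.524 = 2.765.
d_min = 2.765 × √(2/541) = 2.765 × 0.0608 = 0.168.

d_min ≈ 0.17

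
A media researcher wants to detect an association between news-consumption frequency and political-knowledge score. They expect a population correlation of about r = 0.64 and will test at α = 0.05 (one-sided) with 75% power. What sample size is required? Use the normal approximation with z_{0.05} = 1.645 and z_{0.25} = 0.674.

n = 13

Fisher's z: C = ½·ln((1+r)/(1−r)) = ½·ln(4.5556) = 0.7582.
n = ((z_{α} + z_β)/C)² + 3.
(1.645 + 0.674) / 0.7582 = 2.319 / 0.7582 = 3.059.
n = 3.059² + 3 = 9.35 + 3 = 12.4.
Round up.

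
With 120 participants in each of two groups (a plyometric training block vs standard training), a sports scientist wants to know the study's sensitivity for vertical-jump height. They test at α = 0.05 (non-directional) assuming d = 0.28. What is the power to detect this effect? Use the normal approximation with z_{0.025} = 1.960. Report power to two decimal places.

For two equal groups, power = Φ(d·√(n/2) − z_{α/2}).
d·√(n/2) = 0.28 × √(120/2) = 0.28 × 7.746 = 2.169.
z_β = 2.169 − 1.960 = 0.209.
Power = Φ(0.209) = 0.583.

power ≈ 0.58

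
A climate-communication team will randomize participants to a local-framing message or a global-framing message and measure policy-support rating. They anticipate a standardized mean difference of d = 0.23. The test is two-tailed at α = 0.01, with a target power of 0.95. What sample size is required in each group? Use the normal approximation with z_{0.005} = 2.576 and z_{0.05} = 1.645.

n = 674 per group

For two independent groups with equal n: n = 2·((z_{α/2} + z_β) / d)².
z_{α/2} + z_β = 2.576 + 1.645 = 4.221.
n = 2 × (4.221 / 0.23)² = 2 × 18.352² = 2 × 336.80 = 673.6.
Round up to the next whole participant.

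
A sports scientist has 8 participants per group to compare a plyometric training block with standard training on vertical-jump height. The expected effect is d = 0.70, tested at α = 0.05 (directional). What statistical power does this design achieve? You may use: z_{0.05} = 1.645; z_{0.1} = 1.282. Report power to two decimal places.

For two equal groups, power = Φ(d·√(n/2) − z_{α}).
d·√(n/2) = 0.70 × √(8/2) = 0.70 × 2.000 = 1.400.
z_β = 1.400 − 1.645 = -0.245.
Power = Φ(-0.245) = 0.403.

power ≈ 0.40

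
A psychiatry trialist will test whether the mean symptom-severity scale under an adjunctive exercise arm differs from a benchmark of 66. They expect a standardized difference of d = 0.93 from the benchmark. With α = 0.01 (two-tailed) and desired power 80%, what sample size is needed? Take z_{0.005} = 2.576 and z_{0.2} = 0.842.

For a one-sample test: n = ((z_{α/2} + z_β) / d)².
z_{α/2} + z_β = 2.576 + 0.842 = 3.418.
n = (3.418 / 0.93)² = 3.675² = 13.51.
Round up.

n = 14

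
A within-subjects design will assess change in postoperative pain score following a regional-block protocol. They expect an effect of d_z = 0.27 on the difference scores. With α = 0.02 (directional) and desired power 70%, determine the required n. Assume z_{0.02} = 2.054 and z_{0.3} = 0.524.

For a paired (one-sample on differences) test: n = ((z_{α} + z_β) / d)².
z_{α} + z_β = 2.054 + 0.524 = 2.578.
n = (2.578 / 0.27)² = 9.548² = 91.17.
Round up.

n = 92 pairs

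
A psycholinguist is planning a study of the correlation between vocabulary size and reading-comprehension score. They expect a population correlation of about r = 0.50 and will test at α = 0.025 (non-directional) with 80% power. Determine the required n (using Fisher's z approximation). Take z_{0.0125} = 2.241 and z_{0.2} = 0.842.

Fisher's z: C = ½·ln((1+r)/(1−r)) = ½·ln(3.0000) = 0.5493.
n = ((z_{α/2} + z_β)/C)² + 3.
(2.241 + 0.842) / 0.5493 = 3.083 / 0.5493 = 5.613.
n = 5.613² + 3 = 31.50 + 3 = 34.5.
Round up.

n = 35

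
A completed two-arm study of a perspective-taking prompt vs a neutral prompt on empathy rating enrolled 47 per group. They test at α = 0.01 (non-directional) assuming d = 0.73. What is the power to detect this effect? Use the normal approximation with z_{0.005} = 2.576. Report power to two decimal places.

power ≈ 0.83

For two equal groups, power = Φ(d·√(n/2) − z_{α/2}).
d·√(n/2) = 0.73 × √(47/2) = 0.73 × 4.848 = 3.539.
z_β = 3.539 − 2.576 = 0.963.
Power = Φ(0.963) = 0.832.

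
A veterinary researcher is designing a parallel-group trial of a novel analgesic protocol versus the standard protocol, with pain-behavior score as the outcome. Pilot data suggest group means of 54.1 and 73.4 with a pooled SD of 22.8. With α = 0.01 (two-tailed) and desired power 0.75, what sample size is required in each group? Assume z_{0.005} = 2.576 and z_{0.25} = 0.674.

n = 30 per group

Cohen's d = |M₁ − M₂| / SD_pooled = |54.1 − 73.4| / 22.8 = 19.3 / 22.8 = 0.846.
For two independent groups with equal n: n = 2·((z_{α/2} + z_β) / d)².
z_{α/2} + z_β = 2.576 + 0.674 = 3.250.
n = 2 × (3.250 / 0.846)² = 2 × 3.842² = 2 × 14.76 = 29.5.
Round up to the next whole participant.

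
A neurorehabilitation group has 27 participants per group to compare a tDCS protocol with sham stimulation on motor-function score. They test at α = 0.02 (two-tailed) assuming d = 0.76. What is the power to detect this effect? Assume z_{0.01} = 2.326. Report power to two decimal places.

For two equal groups, power = Φ(d·√(n/2) − z_{α/2}).
d·√(n/2) = 0.76 × √(27/2) = 0.76 × 3.674 = 2.792.
z_β = 2.792 − 2.326 = 0.466.
Power = Φ(0.466) = 0.680.

power ≈ 0.68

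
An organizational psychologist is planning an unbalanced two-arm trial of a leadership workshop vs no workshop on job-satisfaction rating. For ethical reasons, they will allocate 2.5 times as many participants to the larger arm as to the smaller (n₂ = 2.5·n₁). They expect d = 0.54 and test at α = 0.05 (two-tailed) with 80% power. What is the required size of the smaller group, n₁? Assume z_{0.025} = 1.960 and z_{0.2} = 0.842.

n₁ = 38

With allocation ratio k = n₂/n₁ = 2.5, Var(x̄₁−x̄₂) = σ²(1/n₁ + 1/(k·n₁)) = σ²·(k+1)/(k·n₁).
So n₁ = (1 + 1/k)·((z_{α/2} + z_β)/d)² = 1.400 × (2.802/0.54)².
n₁ = 1.400 × 26.92 = 37.7.
Round up: n₁ = 38, giving n₂ = 2.5 × 38 = 95.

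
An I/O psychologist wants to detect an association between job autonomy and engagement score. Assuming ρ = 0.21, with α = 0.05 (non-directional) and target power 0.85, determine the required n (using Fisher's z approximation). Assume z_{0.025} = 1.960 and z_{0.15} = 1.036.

n = 201

Fisher's z: C = ½·ln((1+r)/(1−r)) = ½·ln(1.5316) = 0.2132.
n = ((z_{α/2} + z_β)/C)² + 3.
(1.960 + 1.036) / 0.2132 = 2.996 / 0.2132 = 14.053.
n = 14.053² + 3 = 197.47 + 3 = 200.5.
Round up.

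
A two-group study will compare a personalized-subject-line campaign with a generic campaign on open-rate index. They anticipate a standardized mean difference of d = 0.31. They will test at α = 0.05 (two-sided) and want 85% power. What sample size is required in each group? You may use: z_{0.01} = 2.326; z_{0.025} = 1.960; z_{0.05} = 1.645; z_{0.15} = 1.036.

For two independent groups with equal n: n = 2·((z_{α/2} + z_β) / d)².
z_{α/2} + z_β = 1.960 + 1.036 = 2.996.
n = 2 × (2.996 / 0.31)² = 2 × 9.665² = 2 × 93.40 = 186.8.
Round up to the next whole participant.

n = 187 per group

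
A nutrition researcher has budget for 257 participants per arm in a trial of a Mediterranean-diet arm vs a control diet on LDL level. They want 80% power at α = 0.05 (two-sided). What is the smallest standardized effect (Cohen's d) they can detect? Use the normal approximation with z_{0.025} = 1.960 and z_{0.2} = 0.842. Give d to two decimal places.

For two independent groups of n = 257 each: d_min = (z_{α/2} + z_β)·√(2/n).
z-sum = 1.960 + 0.842 = 2.802.
d_min = 2.802 × √(2/257) = 2.802 × 0.0882 = 0.247.

d_min ≈ 0.25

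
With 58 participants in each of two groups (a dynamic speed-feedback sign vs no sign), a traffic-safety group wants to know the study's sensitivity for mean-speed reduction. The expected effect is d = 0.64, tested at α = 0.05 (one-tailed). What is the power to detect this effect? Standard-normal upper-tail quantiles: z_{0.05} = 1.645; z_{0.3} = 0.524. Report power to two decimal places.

For two equal groups, power = Φ(d·√(n/2) − z_{α}).
d·√(n/2) = 0.64 × √(58/2) = 0.64 × 5.385 = 3.447.
z_β = 3.447 − 1.645 = 1.802.
Power = Φ(1.802) = 0.964.

power ≈ 0.96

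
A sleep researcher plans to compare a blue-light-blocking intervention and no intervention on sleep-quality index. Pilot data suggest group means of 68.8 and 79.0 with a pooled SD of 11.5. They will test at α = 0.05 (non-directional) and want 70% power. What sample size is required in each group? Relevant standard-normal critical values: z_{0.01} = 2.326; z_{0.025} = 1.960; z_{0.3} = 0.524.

Cohen's d = |M₁ − M₂| / SD_pooled = |68.8 − 79.0| / 11.5 = 10.2 / 11.5 = 0.887.
For two independent groups with equal n: n = 2·((z_{α/2} + z_β) / d)².
z_{α/2} + z_β = 1.960 + 0.524 = 2.484.
n = 2 × (2.484 / 0.887)² = 2 × 2.800² = 2 × 7.84 = 15.7.
Round up to the next whole participant.

n = 16 per group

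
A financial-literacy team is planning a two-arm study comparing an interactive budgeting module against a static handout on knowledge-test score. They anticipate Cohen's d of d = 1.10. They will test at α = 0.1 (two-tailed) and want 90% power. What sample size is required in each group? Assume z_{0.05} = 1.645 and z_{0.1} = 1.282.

n = 15 per group

For two independent groups with equal n: n = 2·((z_{α/2} + z_β) / d)².
z_{α/2} + z_β = 1.645 + 1.282 = 2.927.
n = 2 × (2.927 / 1.10)² = 2 × 2.661² = 2 × 7.08 = 14.2.
Round up to the next whole participant.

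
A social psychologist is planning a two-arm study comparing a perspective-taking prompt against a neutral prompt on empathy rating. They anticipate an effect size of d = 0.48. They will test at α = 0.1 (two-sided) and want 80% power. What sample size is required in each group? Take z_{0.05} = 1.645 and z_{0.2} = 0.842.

For two independent groups with equal n: n = 2·((z_{α/2} + z_β) / d)².
z_{α/2} + z_β = 1.645 + 0.842 = 2.487.
n = 2 × (2.487 / 0.48)² = 2 × 5.181² = 2 × 26.85 = 53.7.
Round up to the next whole participant.

n = 54 per group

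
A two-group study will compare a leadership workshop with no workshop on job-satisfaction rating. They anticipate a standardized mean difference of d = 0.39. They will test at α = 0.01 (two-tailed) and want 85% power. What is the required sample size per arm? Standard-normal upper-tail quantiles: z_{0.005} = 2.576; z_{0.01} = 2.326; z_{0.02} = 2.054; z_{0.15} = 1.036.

For two independent groups with equal n: n = 2·((z_{α/2} + z_β) / d)².
z_{α/2} + z_β = 2.576 + 1.036 = 3.612.
n = 2 × (3.612 / 0.39)² = 2 × 9.262² = 2 × 85.78 = 171.6.
Round up to the next whole participant.

n = 172 per group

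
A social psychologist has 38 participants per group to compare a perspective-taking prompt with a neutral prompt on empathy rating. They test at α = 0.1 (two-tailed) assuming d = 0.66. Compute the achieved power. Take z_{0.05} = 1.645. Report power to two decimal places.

power ≈ 0.89

For two equal groups, power = Φ(d·√(n/2) − z_{α/2}).
d·√(n/2) = 0.66 × √(38/2) = 0.66 × 4.359 = 2.877.
z_β = 2.877 − 1.645 = 1.232.
Power = Φ(1.232) = 0.891.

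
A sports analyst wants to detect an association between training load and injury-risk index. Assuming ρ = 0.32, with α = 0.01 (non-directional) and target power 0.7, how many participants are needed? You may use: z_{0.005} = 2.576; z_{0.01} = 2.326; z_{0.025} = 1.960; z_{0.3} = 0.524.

Fisher's z: C = ½·ln((1+r)/(1−r)) = ½·ln(1.9412) = 0.3316.
n = ((z_{α/2} + z_β)/C)² + 3.
(2.576 + 0.524) / 0.3316 = 3.100 / 0.3316 = 9.349.
n = 9.349² + 3 = 87.40 + 3 = 90.4.
Round up.

n = 91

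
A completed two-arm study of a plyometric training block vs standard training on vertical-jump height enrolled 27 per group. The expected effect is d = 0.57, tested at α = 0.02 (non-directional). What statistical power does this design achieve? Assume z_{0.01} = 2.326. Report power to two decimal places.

For two equal groups, power = Φ(d·√(n/2) − z_{α/2}).
d·√(n/2) = 0.57 × √(27/2) = 0.57 × 3.674 = 2.094.
z_β = 2.094 − 2.326 = -0.232.
Power = Φ(-0.232) = 0.408.

power ≈ 0.41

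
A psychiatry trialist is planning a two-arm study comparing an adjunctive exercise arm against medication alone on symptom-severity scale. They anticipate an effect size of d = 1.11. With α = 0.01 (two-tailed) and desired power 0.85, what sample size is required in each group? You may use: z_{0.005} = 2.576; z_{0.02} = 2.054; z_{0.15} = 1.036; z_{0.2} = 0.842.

For two independent groups with equal n: n = 2·((z_{α/2} + z_β) / d)².
z_{α/2} + z_β = 2.576 + 1.036 = 3.612.
n = 2 × (3.612 / 1.11)² = 2 × 3.254² = 2 × 10.59 = 21.2.
Round up to the next whole participant.

n = 22 per group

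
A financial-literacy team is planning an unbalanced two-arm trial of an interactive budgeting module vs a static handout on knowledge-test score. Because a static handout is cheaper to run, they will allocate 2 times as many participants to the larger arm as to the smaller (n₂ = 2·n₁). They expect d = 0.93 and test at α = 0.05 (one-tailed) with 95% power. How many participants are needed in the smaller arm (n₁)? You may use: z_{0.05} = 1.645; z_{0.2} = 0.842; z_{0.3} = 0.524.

n₁ = 19

With allocation ratio k = n₂/n₁ = 2, Var(x̄₁−x̄₂) = σ²(1/n₁ + 1/(k·n₁)) = σ²·(k+1)/(k·n₁).
So n₁ = (1 + 1/k)·((z_{α} + z_β)/d)² = 1.500 × (3.290/0.93)².
n₁ = 1.500 × 12.51 = 18.8.
Round up: n₁ = 19, giving n₂ = 2 × 19 = 38.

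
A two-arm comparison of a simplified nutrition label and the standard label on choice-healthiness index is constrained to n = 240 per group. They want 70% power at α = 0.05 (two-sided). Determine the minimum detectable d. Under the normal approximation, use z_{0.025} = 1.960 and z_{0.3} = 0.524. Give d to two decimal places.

For two independent groups of n = 240 each: d_min = (z_{α/2} + z_β)·√(2/n).
z-sum = 1.960 + 0.524 = 2.484.
d_min = 2.484 × √(2/240) = 2.484 × 0.0913 = 0.227.

d_min ≈ 0.23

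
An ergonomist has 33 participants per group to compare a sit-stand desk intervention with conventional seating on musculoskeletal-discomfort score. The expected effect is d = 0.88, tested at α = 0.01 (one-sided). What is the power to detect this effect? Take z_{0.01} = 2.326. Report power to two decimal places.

power ≈ 0.89

For two equal groups, power = Φ(d·√(n/2) − z_{α}).
d·√(n/2) = 0.88 × √(33/2) = 0.88 × 4.062 = 3.575.
z_β = 3.575 − 2.326 = 1.249.
Power = Φ(1.249) = 0.894.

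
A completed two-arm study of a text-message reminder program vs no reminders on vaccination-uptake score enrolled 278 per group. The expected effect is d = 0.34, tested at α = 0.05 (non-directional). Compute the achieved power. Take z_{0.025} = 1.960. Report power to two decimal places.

power ≈ 0.98

For two equal groups, power = Φ(d·√(n/2) − z_{α/2}).
d·√(n/2) = 0.34 × √(278/2) = 0.34 × 11.790 = 4.009.
z_β = 4.009 − 1.960 = 2.049.
Power = Φ(2.049) = 0.980.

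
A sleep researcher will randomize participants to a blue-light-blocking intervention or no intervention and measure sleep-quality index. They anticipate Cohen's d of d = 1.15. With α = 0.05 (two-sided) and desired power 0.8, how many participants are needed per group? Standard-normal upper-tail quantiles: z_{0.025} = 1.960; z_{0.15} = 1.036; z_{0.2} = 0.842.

For two independent groups with equal n: n = 2·((z_{α/2} + z_β) / d)².
z_{α/2} + z_β = 1.960 + 0.842 = 2.802.
n = 2 × (2.802 / 1.15)² = 2 × 2.437² = 2 × 5.94 = 11.9.
Round up to the next whole participant.

n = 12 per group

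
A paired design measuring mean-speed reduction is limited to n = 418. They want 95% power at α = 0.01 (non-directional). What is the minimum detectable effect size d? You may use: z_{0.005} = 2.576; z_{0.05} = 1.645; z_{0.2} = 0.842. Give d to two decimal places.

For a single sample (or paired design) of n = 418: d_min = (z_{α/2} + z_β)/√n.
z-sum = 2.576 + 1.645 = 4.221.
d_min = 4.221 / √418 = 4.221 / 20.445 = 0.206.

d_min ≈ 0.21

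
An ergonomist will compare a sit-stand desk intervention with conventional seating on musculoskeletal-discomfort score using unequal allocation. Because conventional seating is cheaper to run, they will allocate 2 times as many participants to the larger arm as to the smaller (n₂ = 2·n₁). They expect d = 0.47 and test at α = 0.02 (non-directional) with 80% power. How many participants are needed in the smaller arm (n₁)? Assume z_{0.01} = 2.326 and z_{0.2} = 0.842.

With allocation ratio k = n₂/n₁ = 2, Var(x̄₁−x̄₂) = σ²(1/n₁ + 1/(k·n₁)) = σ²·(k+1)/(k·n₁).
So n₁ = (1 + 1/k)·((z_{α/2} + z_β)/d)² = 1.500 × (3.168/0.47)².
n₁ = 1.500 × 45.43 = 68.2.
Round up: n₁ = 69, giving n₂ = 2 × 69 = 138.

n₁ = 69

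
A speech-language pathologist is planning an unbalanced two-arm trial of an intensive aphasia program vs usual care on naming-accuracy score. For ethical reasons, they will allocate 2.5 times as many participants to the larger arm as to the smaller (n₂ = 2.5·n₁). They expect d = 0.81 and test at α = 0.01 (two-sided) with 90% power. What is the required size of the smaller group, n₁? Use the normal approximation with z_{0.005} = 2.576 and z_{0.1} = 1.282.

With allocation ratio k = n₂/n₁ = 2.5, Var(x̄₁−x̄₂) = σ²(1/n₁ + 1/(k·n₁)) = σ²·(k+1)/(k·n₁).
So n₁ = (1 + 1/k)·((z_{α/2} + z_β)/d)² = 1.400 × (3.858/0.81)².
n₁ = 1.400 × 22.69 = 31.8.
Round up: n₁ = 32, giving n₂ = 2.5 × 32 = 80.

n₁ = 32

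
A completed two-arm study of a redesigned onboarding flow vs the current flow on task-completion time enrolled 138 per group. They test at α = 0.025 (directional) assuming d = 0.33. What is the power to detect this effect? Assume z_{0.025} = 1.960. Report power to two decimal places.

power ≈ 0.78

For two equal groups, power = Φ(d·√(n/2) − z_{α}).
d·√(n/2) = 0.33 × √(138/2) = 0.33 × 8.307 = 2.741.
z_β = 2.741 − 1.960 = 0.781.
Power = Φ(0.781) = 0.783.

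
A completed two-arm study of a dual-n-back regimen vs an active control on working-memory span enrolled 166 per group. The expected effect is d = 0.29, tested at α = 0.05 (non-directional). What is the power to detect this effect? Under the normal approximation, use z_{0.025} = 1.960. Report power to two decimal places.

For two equal groups, power = Φ(d·√(n/2) − z_{α/2}).
d·√(n/2) = 0.29 × √(166/2) = 0.29 × 9.110 = 2.642.
z_β = 2.642 − 1.960 = 0.682.
Power = Φ(0.682) = 0.752.

power ≈ 0.75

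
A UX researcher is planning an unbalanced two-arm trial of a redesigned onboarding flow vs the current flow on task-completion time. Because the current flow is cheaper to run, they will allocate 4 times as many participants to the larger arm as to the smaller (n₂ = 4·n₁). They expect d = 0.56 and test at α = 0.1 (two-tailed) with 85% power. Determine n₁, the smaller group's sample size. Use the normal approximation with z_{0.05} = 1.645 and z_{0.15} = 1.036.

With allocation ratio k = n₂/n₁ = 4, Var(x̄₁−x̄₂) = σ²(1/n₁ + 1/(k·n₁)) = σ²·(k+1)/(k·n₁).
So n₁ = (1 + 1/k)·((z_{α/2} + z_β)/d)² = 1.250 × (2.681/0.56)².
n₁ = 1.250 × 22.92 = 28.7.
Round up: n₁ = 29, giving n₂ = 4 × 29 = 116.

n₁ = 29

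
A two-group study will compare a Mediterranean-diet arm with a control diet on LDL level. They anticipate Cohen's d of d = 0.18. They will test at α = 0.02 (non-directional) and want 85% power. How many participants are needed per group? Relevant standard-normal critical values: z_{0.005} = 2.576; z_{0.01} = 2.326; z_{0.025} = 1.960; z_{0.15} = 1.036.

n = 698 per group

For two independent groups with equal n: n = 2·((z_{α/2} + z_β) / d)².
z_{α/2} + z_β = 2.326 + 1.036 = 3.362.
n = 2 × (3.362 / 0.18)² = 2 × 18.678² = 2 × 348.86 = 697.7.
Round up to the next whole participant.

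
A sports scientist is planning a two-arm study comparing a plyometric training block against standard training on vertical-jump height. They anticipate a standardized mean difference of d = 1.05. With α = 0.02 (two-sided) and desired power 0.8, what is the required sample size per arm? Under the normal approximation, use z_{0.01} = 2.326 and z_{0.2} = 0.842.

n = 19 per group

For two independent groups with equal n: n = 2·((z_{α/2} + z_β) / d)².
z_{α/2} + z_β = 2.326 + 0.842 = 3.168.
n = 2 × (3.168 / 1.05)² = 2 × 3.017² = 2 × 9.10 = 18.2.
Round up to the next whole participant.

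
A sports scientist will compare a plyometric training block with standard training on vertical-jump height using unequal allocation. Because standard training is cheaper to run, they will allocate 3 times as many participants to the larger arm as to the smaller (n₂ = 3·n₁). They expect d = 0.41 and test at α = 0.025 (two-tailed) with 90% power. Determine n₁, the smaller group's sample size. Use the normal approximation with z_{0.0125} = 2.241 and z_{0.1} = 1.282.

With allocation ratio k = n₂/n₁ = 3, Var(x̄₁−x̄₂) = σ²(1/n₁ + 1/(k·n₁)) = σ²·(k+1)/(k·n₁).
So n₁ = (1 + 1/k)·((z_{α/2} + z_β)/d)² = 1.333 × (3.523/0.41)².
n₁ = 1.333 × 73.83 = 98.4.
Round up: n₁ = 99, giving n₂ = 3 × 99 = 297.

n₁ = 99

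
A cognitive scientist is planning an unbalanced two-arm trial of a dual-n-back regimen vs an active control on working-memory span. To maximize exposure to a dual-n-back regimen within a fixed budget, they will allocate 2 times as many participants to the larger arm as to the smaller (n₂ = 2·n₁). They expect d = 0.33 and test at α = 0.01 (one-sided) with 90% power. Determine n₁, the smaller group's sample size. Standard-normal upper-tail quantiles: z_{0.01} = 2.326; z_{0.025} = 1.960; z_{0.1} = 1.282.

With allocation ratio k = n₂/n₁ = 2, Var(x̄₁−x̄₂) = σ²(1/n₁ + 1/(k·n₁)) = σ²·(k+1)/(k·n₁).
So n₁ = (1 + 1/k)·((z_{α} + z_β)/d)² = 1.500 × (3.608/0.33)².
n₁ = 1.500 × 119.54 = 179.3.
Round up: n₁ = 180, giving n₂ = 2 × 180 = 360.

n₁ = 180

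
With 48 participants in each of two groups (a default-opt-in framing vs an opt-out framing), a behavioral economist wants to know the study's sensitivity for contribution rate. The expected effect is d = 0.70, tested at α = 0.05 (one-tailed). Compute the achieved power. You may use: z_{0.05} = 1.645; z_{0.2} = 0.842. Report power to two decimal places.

For two equal groups, power = Φ(d·√(n/2) − z_{α}).
d·√(n/2) = 0.70 × √(48/2) = 0.70 × 4.899 = 3.429.
z_β = 3.429 − 1.645 = 1.784.
Power = Φ(1.784) = 0.963.

power ≈ 0.96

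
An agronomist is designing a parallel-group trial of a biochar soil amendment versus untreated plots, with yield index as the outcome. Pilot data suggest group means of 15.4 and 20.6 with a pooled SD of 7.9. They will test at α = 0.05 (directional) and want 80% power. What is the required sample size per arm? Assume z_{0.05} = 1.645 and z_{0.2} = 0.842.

Cohen's d = |M₁ − M₂| / SD_pooled = |15.4 − 20.6| / 7.9 = 5.2 / 7.9 = 0.658.
For two independent groups with equal n: n = 2·((z_{α} + z_β) / d)².
z_{α} + z_β = 1.645 + 0.842 = 2.487.
n = 2 × (2.487 / 0.658)² = 2 × 3.780² = 2 × 14.29 = 28.6.
Round up to the next whole participant.

n = 29 per group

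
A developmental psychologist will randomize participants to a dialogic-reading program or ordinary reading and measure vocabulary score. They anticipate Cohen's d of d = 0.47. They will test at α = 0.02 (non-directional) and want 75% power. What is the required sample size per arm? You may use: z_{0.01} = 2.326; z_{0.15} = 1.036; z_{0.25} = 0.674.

n = 82 per group

For two independent groups with equal n: n = 2·((z_{α/2} + z_β) / d)².
z_{α/2} + z_β = 2.326 + 0.674 = 3.000.
n = 2 × (3.000 / 0.47)² = 2 × 6.383² = 2 × 40.74 = 81.5.
Round up to the next whole participant.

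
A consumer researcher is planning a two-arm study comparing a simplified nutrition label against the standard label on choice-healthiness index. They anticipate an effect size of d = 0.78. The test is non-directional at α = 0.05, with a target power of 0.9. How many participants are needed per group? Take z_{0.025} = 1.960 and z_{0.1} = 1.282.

n = 35 per group

For two independent groups with equal n: n = 2·((z_{α/2} + z_β) / d)².
z_{α/2} + z_β = 1.960 + 1.282 = 3.242.
n = 2 × (3.242 / 0.78)² = 2 × 4.156² = 2 × 17.28 = 34.6.
Round up to the next whole participant.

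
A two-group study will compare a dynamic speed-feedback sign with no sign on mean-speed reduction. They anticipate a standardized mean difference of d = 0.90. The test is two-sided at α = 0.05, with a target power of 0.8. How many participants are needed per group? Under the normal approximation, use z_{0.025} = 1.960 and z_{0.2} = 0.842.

For two independent groups with equal n: n = 2·((z_{α/2} + z_β) / d)².
z_{α/2} + z_β = 1.960 + 0.842 = 2.802.
n = 2 × (2.802 / 0.90)² = 2 × 3.113² = 2 × 9.69 = 19.4.
Round up to the next whole participant.

n = 20 per group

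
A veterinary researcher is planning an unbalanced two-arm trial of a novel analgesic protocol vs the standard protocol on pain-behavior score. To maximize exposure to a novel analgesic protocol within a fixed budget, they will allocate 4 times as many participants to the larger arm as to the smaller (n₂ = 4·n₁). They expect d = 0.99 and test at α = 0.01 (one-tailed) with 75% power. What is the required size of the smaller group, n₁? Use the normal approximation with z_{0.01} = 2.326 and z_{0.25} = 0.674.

With allocation ratio k = n₂/n₁ = 4, Var(x̄₁−x̄₂) = σ²(1/n₁ + 1/(k·n₁)) = σ²·(k+1)/(k·n₁).
So n₁ = (1 + 1/k)·((z_{α} + z_β)/d)² = 1.250 × (3.000/0.99)².
n₁ = 1.250 × 9.18 = 11.5.
Round up: n₁ = 12, giving n₂ = 4 × 12 = 48.

n₁ = 12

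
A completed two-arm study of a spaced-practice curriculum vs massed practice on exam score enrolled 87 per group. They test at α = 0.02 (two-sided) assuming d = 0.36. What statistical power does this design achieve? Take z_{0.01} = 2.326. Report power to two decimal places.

power ≈ 0.52

For two equal groups, power = Φ(d·√(n/2) − z_{α/2}).
d·√(n/2) = 0.36 × √(87/2) = 0.36 × 6.595 = 2.374.
z_β = 2.374 − 2.326 = 0.048.
Power = Φ(0.048) = 0.519.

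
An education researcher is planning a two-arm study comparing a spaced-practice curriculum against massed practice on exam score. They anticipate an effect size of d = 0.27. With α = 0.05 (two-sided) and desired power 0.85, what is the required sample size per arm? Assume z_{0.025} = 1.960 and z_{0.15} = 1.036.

For two independent groups with equal n: n = 2·((z_{α/2} + z_β) / d)².
z_{α/2} + z_β = 1.960 + 1.036 = 2.996.
n = 2 × (2.996 / 0.27)² = 2 × 11.096² = 2 × 123.13 = 246.3.
Round up to the next whole participant.

n = 247 per group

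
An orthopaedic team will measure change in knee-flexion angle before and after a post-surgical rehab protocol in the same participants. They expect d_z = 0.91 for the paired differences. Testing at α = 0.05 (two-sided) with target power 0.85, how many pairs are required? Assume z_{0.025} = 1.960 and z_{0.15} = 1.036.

n = 11 pairs

For a paired (one-sample on differences) test: n = ((z_{α/2} + z_β) / d)².
z_{α/2} + z_β = 1.960 + 1.036 = 2.996.
n = (2.996 / 0.91)² = 3.292² = 10.84.
Round up.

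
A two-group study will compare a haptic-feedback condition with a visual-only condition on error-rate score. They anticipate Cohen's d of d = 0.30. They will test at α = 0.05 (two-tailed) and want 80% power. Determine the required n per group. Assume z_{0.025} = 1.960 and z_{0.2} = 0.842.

n = 175 per group

For two independent groups with equal n: n = 2·((z_{α/2} + z_β) / d)².
z_{α/2} + z_β = 1.960 + 0.842 = 2.802.
n = 2 × (2.802 / 0.30)² = 2 × 9.340² = 2 × 87.24 = 174.5.
Round up to the next whole participant.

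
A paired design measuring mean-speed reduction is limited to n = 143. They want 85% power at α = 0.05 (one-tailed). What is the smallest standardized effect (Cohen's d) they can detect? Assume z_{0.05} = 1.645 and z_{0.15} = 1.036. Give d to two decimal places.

d_min ≈ 0.22

For a single sample (or paired design) of n = 143: d_min = (z_{α} + z_β)/√n.
z-sum = 1.645 + 1.036 = 2.681.
d_min = 2.681 / √143 = 2.681 / 11.958 = 0.224.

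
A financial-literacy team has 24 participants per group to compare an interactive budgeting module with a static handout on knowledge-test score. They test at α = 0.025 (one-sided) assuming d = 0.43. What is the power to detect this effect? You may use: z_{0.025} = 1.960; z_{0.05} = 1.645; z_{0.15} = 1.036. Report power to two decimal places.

power ≈ 0.32

For two equal groups, power = Φ(d·√(n/2) − z_{α}).
d·√(n/2) = 0.43 × √(24/2) = 0.43 × 3.464 = 1.490.
z_β = 1.490 − 1.960 = -0.470.
Power = Φ(-0.470) = 0.319.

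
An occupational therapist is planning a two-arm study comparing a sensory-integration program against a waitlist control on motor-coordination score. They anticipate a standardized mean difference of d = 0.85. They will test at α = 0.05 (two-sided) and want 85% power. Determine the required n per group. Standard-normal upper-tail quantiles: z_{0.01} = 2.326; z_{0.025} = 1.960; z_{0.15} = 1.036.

n = 25 per group

For two independent groups with equal n: n = 2·((z_{α/2} + z_β) / d)².
z_{α/2} + z_β = 1.960 + 1.036 = 2.996.
n = 2 × (2.996 / 0.85)² = 2 × 3.525² = 2 × 12.42 = 24.8.
Round up to the next whole participant.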